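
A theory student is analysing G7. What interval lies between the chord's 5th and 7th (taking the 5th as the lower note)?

minor 3rd

G7 (G dominant seventh) is spelled G-B-D-F.
So we need the interval from D up to F.
From D to F: 3 semitones over a third = minor.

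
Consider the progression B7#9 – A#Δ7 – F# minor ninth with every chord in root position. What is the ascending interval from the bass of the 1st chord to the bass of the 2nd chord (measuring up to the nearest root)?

major seventh

The roots are B and A#.
B up to A# spans 7 letter names and 11 semitones — a major seventh.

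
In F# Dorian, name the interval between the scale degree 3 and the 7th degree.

The scale runs F# G# A B C# D# E.
Scale degree 3 = A; degree 7 = E.
Counting 5 letters and 7 half steps from A gives a perfect fifth.

perfect fifth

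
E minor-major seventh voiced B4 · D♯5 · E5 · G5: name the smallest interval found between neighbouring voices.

Adjacent intervals: B4→D♯5 = major third; D♯5→E5 = minor second; E5→G5 = minor third.
The smallest is D♯5 to E5, a minor second (1 semitone).

m2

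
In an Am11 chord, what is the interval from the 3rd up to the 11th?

M9

Am11 (A minor eleventh): A–C–E–G–B–D.
That puts C below D.
C up to D spans 9 letter names and 14 semitones — a major ninth.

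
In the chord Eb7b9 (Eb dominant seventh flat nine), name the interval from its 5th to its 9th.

diminished fifth

The chord tones of Eb7b9 are Eb–G–Bb–Db–Fb.
The 5th is Bb and the 9th is Fb.
5 letter names make it a fifth; at 6 semitones (a half step narrower than perfect) the quality is diminished.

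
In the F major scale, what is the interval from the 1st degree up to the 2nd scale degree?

The scale runs F G A Bb C D E.
The 1st degree is F and the scale degree 2 is G.
F up to G spans 2 letter names and 2 semitones — a major second.

M2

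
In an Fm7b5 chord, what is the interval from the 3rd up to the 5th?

Fm7b5 (F half-diminished seventh) is spelled F A♭ C♭ E♭.
That puts A♭ below C♭.
From A♭ to C♭: 3 semitones over a third = minor.

minor third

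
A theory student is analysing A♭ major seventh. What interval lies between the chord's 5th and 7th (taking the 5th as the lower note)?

major third

The chord tones of A♭M7 (A♭ major seventh) are A♭, C, E♭, G.
The 5th is E♭ and the 7th is G.
From E♭ to G is 4 semitones, exactly the major third.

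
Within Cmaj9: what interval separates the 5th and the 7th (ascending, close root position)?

Cmaj9 (C major ninth) is spelled C E G B D.
5th = G; 7th = B.
From G to B is 4 semitones, exactly the major third.

major 3rd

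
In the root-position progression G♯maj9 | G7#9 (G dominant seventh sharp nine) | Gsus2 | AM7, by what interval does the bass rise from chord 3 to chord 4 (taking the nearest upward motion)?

major second

The roots are G and A.
Counting 2 letters and 2 half steps from G gives a major second.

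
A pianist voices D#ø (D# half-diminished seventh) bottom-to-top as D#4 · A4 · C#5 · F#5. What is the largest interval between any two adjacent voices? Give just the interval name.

diminished fifth

Adjacent intervals: D#4→A4 = diminished fifth; A4→C#5 = major third; C#5→F#5 = perfect fourth.
The largest is D#4 to A4, a diminished fifth (6 semitones).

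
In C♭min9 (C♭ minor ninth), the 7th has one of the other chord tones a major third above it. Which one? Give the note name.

Db

C♭m9 (C♭ minor ninth): C♭ E𝄫 G♭ B𝄫 D♭.
The 7th is B𝄫. A major third above B𝄫 is D♭.
D♭ is the chord's 9th.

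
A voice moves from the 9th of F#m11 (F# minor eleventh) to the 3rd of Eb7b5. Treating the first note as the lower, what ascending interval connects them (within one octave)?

d8

The 9th of F#m11 (F# minor eleventh) is G#; the 3rd of Eb7b5 is G.
From G# to G: 11 semitones over an octave = diminished.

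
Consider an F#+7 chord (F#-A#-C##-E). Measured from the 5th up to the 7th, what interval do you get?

The 5th is C## and the 7th is E.
From C## to E: 2 semitones over a third = diminished.

diminished third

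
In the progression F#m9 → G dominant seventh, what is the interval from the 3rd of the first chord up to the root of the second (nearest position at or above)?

The 3rd of F#m9 is A; the root of G dominant seventh is G.
From A to G: 10 semitones over a seventh = minor.

minor seventh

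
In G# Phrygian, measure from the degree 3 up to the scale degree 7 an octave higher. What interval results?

The scale runs G# A B C# D# E F#.
So we need the interval from B up to F#.
From B to F# is 19 semitones, exactly the perfect twelfth.

P12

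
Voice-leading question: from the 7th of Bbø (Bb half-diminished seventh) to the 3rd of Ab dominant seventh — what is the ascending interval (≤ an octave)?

The 7th of Bbø (Bb half-diminished seventh) is Ab; the 3rd of Ab dominant seventh is C.
Ab up to C spans 3 letter names and 4 semitones — a major third.

M3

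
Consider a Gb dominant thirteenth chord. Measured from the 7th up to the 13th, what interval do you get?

M7

Gb dominant thirteenth: Gb-Bb-Db-Fb-Ab-Eb.
That puts Fb below Eb.
Fb up to Eb spans 7 letter names and 11 semitones — a major seventh.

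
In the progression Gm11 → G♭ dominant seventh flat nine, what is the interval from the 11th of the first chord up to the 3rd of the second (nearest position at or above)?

The 11th of Gm11 is C; the 3rd of G♭ dominant seventh flat nine is B♭.
From C to B♭: 10 semitones over a seventh = minor.

minor seventh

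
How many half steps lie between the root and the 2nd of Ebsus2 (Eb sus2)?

The chord tones of Ebsus2 are Eb F Bb.
Eb to F is a major second: 2 semitones.

2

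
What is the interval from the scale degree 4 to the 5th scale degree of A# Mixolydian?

major second

Spelling A# Mixolydian: A# B# C## D# E# F## G#.
Scale degree 4 = D#; scale degree 5 = E#.
D# up to E# spans 2 letter names and 2 semitones — a major second.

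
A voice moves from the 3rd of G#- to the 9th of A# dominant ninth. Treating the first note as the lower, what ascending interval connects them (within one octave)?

G#- has B as its 3rd, and A# dominant ninth has B# as its 9th.
1 letter names make it a unison; at 1 semitone (a half step wider than perfect) the quality is augmented.

augmented 1st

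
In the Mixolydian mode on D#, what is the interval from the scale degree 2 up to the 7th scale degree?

Spelling the Mixolydian mode on D#: D# E# F## G# A# B# C#.
So we need the interval from E# up to C#.
E# up to C# is 8 semitones, a half step narrower than a major sixth, so the interval is minor.

minor sixth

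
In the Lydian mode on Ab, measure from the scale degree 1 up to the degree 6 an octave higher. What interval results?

major thirteenth

Ab lydian: Ab Bb C D Eb F G.
The scale degree 1 is Ab and the scale degree 6 (up an octave) is F.
Ab up to F spans 13 letter names and 21 semitones — a major thirteenth.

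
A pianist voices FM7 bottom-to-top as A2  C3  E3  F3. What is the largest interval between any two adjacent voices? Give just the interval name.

major third

Adjacent intervals: A2→C3 = minor third; C3→E3 = major third; E3→F3 = minor second.
The largest is C3 to E3, a major third (4 semitones).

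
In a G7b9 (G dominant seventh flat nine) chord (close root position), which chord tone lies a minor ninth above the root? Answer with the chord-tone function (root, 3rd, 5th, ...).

G7b9: G-B-D-F-Ab.
The root is G. A minor ninth above G is Ab.
Ab is the chord's 9th.

9th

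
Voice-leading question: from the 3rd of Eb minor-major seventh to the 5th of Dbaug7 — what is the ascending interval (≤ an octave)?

The 3rd of Eb minor-major seventh is Gb; the 5th of Dbaug7 is A.
From Gb to A: 3 semitones over a second = augmented.

augmented 2nd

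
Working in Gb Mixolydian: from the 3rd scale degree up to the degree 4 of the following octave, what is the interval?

Spelling Gb Mixolydian: Gb Ab Bb Cb Db Eb Fb.
The 3rd scale degree is Bb and the degree 4 (up an octave) is Cb.
From Bb to Cb: 13 semitones over a ninth = minor.

minor 9th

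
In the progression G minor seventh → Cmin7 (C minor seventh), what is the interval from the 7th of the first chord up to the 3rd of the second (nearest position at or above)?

G minor seventh has F as its 7th, and Cmin7 (C minor seventh) has Eb as its 3rd.
7 letter names make it a seventh; at 10 semitones (a half step narrower than major) the quality is minor.

minor seventh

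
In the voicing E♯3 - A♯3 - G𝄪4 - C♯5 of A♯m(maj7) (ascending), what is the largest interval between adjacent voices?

Adjacent intervals: E♯3→A♯3 = perfect fourth; A♯3→G𝄪4 = major seventh; G𝄪4→C♯5 = diminished fourth.
The largest is A♯3 to G𝄪4, a major seventh (11 semitones).

major seventh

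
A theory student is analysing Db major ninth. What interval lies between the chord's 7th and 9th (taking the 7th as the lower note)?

minor 3rd

Dbmaj9 (Db major ninth) is spelled Db-F-Ab-C-Eb.
7th = C; 9th = Eb.
3 letter names make it a third; at 3 semitones (a half step narrower than major) the quality is minor.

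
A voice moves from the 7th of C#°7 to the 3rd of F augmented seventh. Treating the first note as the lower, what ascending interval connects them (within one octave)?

major seventh

C#°7 has Bb as its 7th, and F augmented seventh has A as its 3rd.
From Bb to A is 11 semitones, exactly the major seventh.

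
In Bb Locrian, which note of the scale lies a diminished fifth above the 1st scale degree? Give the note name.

Fb

The scale is Bb Cb Db Eb Fb Gb Ab.
The 1st scale degree is Bb; a diminished fifth above that is Fb — scale degree 5.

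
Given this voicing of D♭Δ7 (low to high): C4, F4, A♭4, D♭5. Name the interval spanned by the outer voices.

The outer voices are C4 and D♭5.
C up to D♭ is 13 semitones, a half step narrower than a major ninth, so the interval is minor.

m9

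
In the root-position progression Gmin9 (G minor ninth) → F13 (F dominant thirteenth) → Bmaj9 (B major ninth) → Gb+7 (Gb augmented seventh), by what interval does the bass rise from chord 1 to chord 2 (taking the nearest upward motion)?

minor seventh

The roots are G and F.
7 letter names make it a seventh; at 10 semitones (a half step narrower than major) the quality is minor.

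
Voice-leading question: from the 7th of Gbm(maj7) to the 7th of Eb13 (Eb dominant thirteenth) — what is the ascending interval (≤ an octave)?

minor sixth

The 7th of Gbm(maj7) is F; the 7th of Eb13 (Eb dominant thirteenth) is Db.
From F to Db: 8 semitones over a sixth = minor.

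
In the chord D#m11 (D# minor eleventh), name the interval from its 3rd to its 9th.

M7

D#m11 (D# minor eleventh) is spelled D# F# A# C# E# G#.
3rd = F#; 9th = E#.
F# up to E# spans 7 letter names and 11 semitones — a major seventh.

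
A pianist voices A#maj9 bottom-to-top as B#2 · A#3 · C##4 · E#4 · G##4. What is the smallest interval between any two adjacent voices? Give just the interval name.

Adjacent intervals: B#2→A#3 = minor seventh; A#3→C##4 = major third; C##4→E#4 = minor third; E#4→G##4 = major third.
The smallest is C##4 to E#4, a minor third (3 semitones).

minor third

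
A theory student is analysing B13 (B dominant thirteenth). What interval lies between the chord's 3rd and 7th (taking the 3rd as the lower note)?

diminished fifth

Spelling the chord: B-D#-F#-A-C#-G#.
So we need the interval from D# up to A.
5 letter names make it a fifth; at 6 semitones (a half step narrower than perfect) the quality is diminished.
That tritone between 3rd and 7th is what gives the dominant seventh its pull toward resolution.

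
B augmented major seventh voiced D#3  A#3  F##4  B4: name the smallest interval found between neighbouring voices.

diminished fourth

Adjacent intervals: D#3→A#3 = perfect fifth; A#3→F##4 = major sixth; F##4→B4 = diminished fourth.
The smallest is F##4 to B4, a diminished fourth (4 semitones).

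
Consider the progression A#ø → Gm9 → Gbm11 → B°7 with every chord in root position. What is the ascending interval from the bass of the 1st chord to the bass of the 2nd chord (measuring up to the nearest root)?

The roots are A# and G.
7 letter names make it a seventh; at 9 semitones (a whole step narrower than major) the quality is diminished.

diminished 7th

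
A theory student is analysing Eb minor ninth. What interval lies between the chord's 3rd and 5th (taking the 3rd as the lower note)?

major 3rd

The chord tones of Ebmin9 are Eb, Gb, Bb, Db, F.
That puts Gb below Bb.
Counting 3 letters and 4 half steps from Gb gives a major third.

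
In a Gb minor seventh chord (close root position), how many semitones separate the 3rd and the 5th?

The chord tones of Gb minor seventh are Gb-Bbb-Db-Fb.
Bbb to Db is a major third: 4 semitones.

4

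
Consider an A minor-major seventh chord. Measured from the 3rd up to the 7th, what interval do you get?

augmented 5th

Spelling the chord: A C E G#.
So we need the interval from C up to G#.
5 letter names make it a fifth; at 8 semitones (a half step wider than perfect) the quality is augmented.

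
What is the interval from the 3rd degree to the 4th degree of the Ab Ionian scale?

minor second

The scale runs Ab Bb C Db Eb F G.
The 3rd degree is C and the 4th scale degree is Db.
C up to Db is 1 semitone, a half step narrower than a major second, so the interval is minor.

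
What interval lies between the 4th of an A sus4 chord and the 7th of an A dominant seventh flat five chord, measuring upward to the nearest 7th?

A sus4 has D as its 4th, and A dominant seventh flat five has G as its 7th.
Counting 4 letters and 5 half steps from D gives a perfect fourth.

perfect 4th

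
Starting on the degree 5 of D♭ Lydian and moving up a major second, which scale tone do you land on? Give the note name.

Bb

The scale is D♭ E♭ F G A♭ B♭ C.
The degree 5 is A♭; a major second above that is B♭ — scale degree 6.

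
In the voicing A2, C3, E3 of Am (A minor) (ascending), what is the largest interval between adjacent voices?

Adjacent intervals: A2→C3 = minor third; C3→E3 = major third.
The largest is C3 to E3, a major third (4 semitones).

major third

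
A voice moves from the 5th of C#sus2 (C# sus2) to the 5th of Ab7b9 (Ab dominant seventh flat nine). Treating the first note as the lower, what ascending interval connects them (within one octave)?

The 5th of C#sus2 (C# sus2) is G#; the 5th of Ab7b9 (Ab dominant seventh flat nine) is Eb.
6 letter names make it a sixth; at 7 semitones (a whole step narrower than major) the quality is diminished.

diminished sixth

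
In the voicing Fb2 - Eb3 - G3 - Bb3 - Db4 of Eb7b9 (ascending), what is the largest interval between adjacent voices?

M7

Adjacent intervals: Fb2→Eb3 = major seventh; Eb3→G3 = major third; G3→Bb3 = minor third; Bb3→Db4 = minor third.
The largest is Fb2 to Eb3, a major seventh (11 semitones).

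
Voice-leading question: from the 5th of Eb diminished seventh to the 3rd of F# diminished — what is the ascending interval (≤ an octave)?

The 5th of Eb diminished seventh is Bbb; the 3rd of F# diminished is A.
Bbb up to A is 12 semitones, a half step wider than a major seventh, so the interval is augmented.

augmented seventh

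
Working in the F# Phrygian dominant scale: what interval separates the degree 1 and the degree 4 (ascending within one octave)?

F# phrygian dominant: F# G A# B C# D E.
The degree 1 is F# and the degree 4 is B.
From F# to B is 5 semitones, exactly the perfect fourth.

perfect 4th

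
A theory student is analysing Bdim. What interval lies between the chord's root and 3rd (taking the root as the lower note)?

minor third

The chord tones of B diminished are B-D-F.
Root = B; 3rd = D.
B up to D is 3 semitones, a half step narrower than a major third, so the interval is minor.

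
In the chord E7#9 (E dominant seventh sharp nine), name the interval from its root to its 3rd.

E7#9 (E dominant seventh sharp nine): E-G♯-B-D-F𝄪.
That puts E below G♯.
Counting 3 letters and 4 half steps from E gives a major third.

major 3rd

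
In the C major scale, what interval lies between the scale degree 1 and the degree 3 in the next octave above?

C major: C D E F G A B.
So we need the interval from C up to E.
Counting 10 letters and 16 half steps from C gives a major tenth.

major 10th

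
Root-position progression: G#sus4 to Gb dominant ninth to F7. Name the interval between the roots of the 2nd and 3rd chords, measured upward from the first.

major seventh

The roots are Gb and F.
Counting 7 letters and 11 half steps from Gb gives a major seventh.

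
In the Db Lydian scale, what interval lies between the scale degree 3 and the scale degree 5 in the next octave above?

Spelling the Db Lydian scale: Db Eb F G Ab Bb C.
Scale degree 3 = F; degree 5 (up an octave) = Ab.
From F to Ab: 15 semitones over a tenth = minor.

minor tenth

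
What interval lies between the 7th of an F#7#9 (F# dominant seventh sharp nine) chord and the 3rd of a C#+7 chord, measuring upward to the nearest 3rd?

A1

F#7#9 (F# dominant seventh sharp nine) has E as its 7th, and C#+7 has E# as its 3rd.
1 letter names make it a unison; at 1 semitone (a half step wider than perfect) the quality is augmented.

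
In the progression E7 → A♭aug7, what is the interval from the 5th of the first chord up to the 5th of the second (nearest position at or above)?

perfect fourth

E7 has B as its 5th, and A♭aug7 has E as its 5th.
From B to E is 5 semitones, exactly the perfect fourth.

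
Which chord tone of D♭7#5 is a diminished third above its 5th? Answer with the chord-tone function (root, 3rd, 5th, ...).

The chord tones of D♭aug7 are D♭ F A C♭.
The 5th is A. A diminished third above A is C♭.
C♭ is the chord's 7th.

7th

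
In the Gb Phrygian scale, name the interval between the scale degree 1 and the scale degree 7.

minor 7th

Gb phrygian: Gb Abb Bbb Cb Db Ebb Fb.
That puts Gb below Fb.
Gb up to Fb is 10 semitones, a half step narrower than a major seventh, so the interval is minor.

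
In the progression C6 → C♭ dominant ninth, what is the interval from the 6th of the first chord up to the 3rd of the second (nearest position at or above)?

diminished 5th

The 6th of C6 is A; the 3rd of C♭ dominant ninth is E♭.
5 letter names make it a fifth; at 6 semitones (a half step narrower than perfect) the quality is diminished.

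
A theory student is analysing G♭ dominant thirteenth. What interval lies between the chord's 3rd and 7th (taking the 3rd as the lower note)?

The chord tones of G♭13 are G♭–B♭–D♭–F♭–A♭–E♭.
That puts B♭ below F♭.
From B♭ to F♭: 6 semitones over a fifth = diminished.

diminished 5th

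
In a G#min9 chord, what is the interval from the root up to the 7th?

minor seventh

Spelling the chord: G#-B-D#-F#-A#.
That puts G# below F#.
From G# to F#: 10 semitones over a seventh = minor.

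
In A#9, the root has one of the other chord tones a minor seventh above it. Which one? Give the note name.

The chord tones of A#9 are A#–C##–E#–G#–B#.
The root is A#. A minor seventh above A# is G#.
G# is the chord's 7th.

G#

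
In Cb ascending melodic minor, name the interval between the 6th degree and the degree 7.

major 2nd

The scale runs Cb Db Ebb Fb Gb Ab Bb.
That puts Ab below Bb.
From Ab to Bb is 2 semitones, exactly the major second.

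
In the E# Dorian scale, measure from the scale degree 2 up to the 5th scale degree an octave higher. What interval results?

Spelling the E# Dorian scale: E# F## G# A# B# C## D#.
That puts F## below B#.
F## up to B# spans 11 letter names and 17 semitones — a perfect eleventh.

perfect 11th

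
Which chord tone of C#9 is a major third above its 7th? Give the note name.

D#

C# dominant ninth is spelled C# E# G# B D#.
The 7th is B. A major third above B is D#.
D# is the chord's 9th.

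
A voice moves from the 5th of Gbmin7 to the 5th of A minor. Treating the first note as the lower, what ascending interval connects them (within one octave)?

augmented second

The 5th of Gbmin7 is Db; the 5th of A minor is E.
Db up to E is 3 semitones, a half step wider than a major second, so the interval is augmented.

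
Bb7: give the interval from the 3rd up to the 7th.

Bb7: Bb, D, F, Ab.
So we need the interval from D up to Ab.
5 letter names make it a fifth; at 6 semitones (a half step narrower than perfect) the quality is diminished.

d5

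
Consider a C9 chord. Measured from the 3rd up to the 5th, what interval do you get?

minor 3rd

Spelling the chord: C E G Bb D.
3rd = E; 5th = G.
3 letter names make it a third; at 3 semitones (a half step narrower than major) the quality is minor.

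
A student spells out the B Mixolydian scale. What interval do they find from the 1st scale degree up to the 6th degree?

Spelling the B Mixolydian scale: B C# D# E F# G# A.
1st scale degree = B; 6th degree = G#.
From B to G# is 9 semitones, exactly the major sixth.

major sixth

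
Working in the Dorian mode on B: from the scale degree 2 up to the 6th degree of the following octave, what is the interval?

Spelling the Dorian mode on B: B C# D E F# G# A.
Scale degree 2 = C#; 6th degree (up an octave) = G#.
Counting 12 letters and 19 half steps from C# gives a perfect twelfth.

perfect twelfth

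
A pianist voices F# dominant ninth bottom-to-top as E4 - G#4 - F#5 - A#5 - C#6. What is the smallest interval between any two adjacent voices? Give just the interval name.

m3

Adjacent intervals: E4→G#4 = major third; G#4→F#5 = minor seventh; F#5→A#5 = major third; A#5→C#6 = minor third.
The smallest is A#5 to C#6, a minor third (3 semitones).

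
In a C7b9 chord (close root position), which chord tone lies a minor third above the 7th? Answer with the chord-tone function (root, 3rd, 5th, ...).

9th

C7b9: C–E–G–B♭–D♭.
The 7th is B♭. A minor third above B♭ is D♭.
D♭ is the chord's 9th.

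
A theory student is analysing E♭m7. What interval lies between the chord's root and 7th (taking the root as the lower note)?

m7

E♭min7 is spelled E♭–G♭–B♭–D♭.
So we need the interval from E♭ up to D♭.
From E♭ to D♭: 10 semitones over a seventh = minor.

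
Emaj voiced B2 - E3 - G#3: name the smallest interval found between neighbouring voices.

M3

Adjacent intervals: B2→E3 = perfect fourth; E3→G#3 = major third.
The smallest is E3 to G#3, a major third (4 semitones).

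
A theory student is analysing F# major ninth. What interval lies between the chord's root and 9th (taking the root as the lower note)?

F#maj9 (F# major ninth): F#-A#-C#-E#-G#.
Root = F#; 9th = G#.
From F# to G# is 14 semitones, exactly the major ninth.

M9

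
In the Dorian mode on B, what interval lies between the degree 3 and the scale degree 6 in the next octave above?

augmented 11th

The scale runs B C♯ D E F♯ G♯ A.
The degree 3 is D and the 6th degree (up an octave) is G♯.
11 letter names make it an eleventh; at 18 semitones (a half step wider than perfect) the quality is augmented.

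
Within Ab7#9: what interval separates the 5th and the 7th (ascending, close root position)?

Ab dominant seventh sharp nine: Ab, C, Eb, Gb, B.
That puts Eb below Gb.
From Eb to Gb: 3 semitones over a third = minor.

m3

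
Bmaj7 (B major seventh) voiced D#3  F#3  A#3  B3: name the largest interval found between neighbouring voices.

major third

Adjacent intervals: D#3→F#3 = minor third; F#3→A#3 = major third; A#3→B3 = minor second.
The largest is F#3 to A#3, a major third (4 semitones).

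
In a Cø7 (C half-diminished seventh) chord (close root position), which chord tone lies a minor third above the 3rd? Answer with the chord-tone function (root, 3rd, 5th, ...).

5th

The chord tones of Cø are C, Eb, Gb, Bb.
The 3rd is Eb. A minor third above Eb is Gb.
Gb is the chord's 5th.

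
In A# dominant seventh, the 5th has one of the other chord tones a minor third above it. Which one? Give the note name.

A#7 (A# dominant seventh): A#, C##, E#, G#.
The 5th is E#. A minor third above E# is G#.
G# is the chord's 7th.

G#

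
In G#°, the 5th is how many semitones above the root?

6

The chord tones of G# diminished are G#, B, D.
G# to D is a diminished fifth: 6 semitones.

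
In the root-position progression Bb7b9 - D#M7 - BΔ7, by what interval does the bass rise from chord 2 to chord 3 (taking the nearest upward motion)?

The roots are D# and B.
D# up to B is 8 semitones, a half step narrower than a major sixth, so the interval is minor.

m6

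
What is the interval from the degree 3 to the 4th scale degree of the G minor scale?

M2

The scale runs G A Bb C D Eb F.
So we need the interval from Bb up to C.
From Bb to C is 2 semitones, exactly the major second.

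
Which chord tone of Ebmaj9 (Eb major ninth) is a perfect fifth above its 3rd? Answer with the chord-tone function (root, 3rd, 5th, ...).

7th

Ebmaj9 is spelled Eb-G-Bb-D-F.
The 3rd is G. A perfect fifth above G is D.
D is the chord's 7th.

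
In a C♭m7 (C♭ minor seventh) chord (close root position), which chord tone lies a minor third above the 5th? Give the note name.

C♭ minor seventh: C♭–E𝄫–G♭–B𝄫.
The 5th is G♭. A minor third above G♭ is B𝄫.
B𝄫 is the chord's 7th.

Bbb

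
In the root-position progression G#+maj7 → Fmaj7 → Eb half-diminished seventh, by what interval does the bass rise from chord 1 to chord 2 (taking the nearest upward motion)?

diminished seventh

The roots are G# and F.
From G# to F: 9 semitones over a seventh = diminished.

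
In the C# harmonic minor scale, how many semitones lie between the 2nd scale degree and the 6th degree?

6

The scale is C# D# E F# G# A B#.
D# up to A is a diminished fifth — 6 semitones.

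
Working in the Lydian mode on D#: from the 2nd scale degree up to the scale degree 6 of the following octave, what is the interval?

Spelling the Lydian mode on D#: D# E# F## G## A# B# C##.
That puts E# below B#.
Counting 12 letters and 19 half steps from E# gives a perfect twelfth.

perfect twelfth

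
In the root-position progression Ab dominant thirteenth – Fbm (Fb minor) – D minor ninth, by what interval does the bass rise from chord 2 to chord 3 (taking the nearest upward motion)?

A6

The roots are Fb and D.
6 letter names make it a sixth; at 10 semitones (a half step wider than major) the quality is augmented.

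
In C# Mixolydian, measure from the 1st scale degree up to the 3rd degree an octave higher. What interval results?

M10

Spelling C# Mixolydian: C# D# E# F# G# A# B.
So we need the interval from C# up to E#.
C# up to E# spans 10 letter names and 16 semitones — a major tenth.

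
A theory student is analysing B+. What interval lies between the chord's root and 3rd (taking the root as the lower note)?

Spelling the chord: B-D♯-F𝄪.
That puts B below D♯.
From B to D♯ is 4 semitones, exactly the major third.

major third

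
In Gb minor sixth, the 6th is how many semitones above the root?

Gbm6 (Gb minor sixth) is spelled Gb Bbb Db Eb.
Gb to Eb is a major sixth: 9 semitones.

9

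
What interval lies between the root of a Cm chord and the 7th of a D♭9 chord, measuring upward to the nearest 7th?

Cm has C as its root, and D♭9 has C♭ as its 7th.
From C to C♭: 11 semitones over an octave = diminished.

diminished 8th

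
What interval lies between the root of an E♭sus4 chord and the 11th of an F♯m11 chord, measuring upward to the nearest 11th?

augmented fifth

The root of E♭sus4 is E♭; the 11th of F♯m11 is B.
From E♭ to B: 8 semitones over a fifth = augmented.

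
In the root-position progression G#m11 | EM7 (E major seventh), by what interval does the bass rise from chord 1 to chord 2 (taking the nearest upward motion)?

minor sixth

The roots are G# and E.
G# up to E is 8 semitones, a half step narrower than a major sixth, so the interval is minor.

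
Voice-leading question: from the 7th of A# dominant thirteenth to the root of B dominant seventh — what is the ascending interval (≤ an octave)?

minor third

The 7th of A# dominant thirteenth is G#; the root of B dominant seventh is B.
From G# to B: 3 semitones over a third = minor.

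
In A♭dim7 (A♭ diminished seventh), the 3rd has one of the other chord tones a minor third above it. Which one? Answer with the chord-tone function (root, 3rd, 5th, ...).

A♭°7 is spelled A♭, C♭, E𝄫, G𝄫.
The 3rd is C♭. A minor third above C♭ is E𝄫.
E𝄫 is the chord's 5th.

5th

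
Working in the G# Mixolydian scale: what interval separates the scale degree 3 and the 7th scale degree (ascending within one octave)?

Spelling the G# Mixolydian scale: G# A# B# C# D# E# F#.
That puts B# below F#.
5 letter names make it a fifth; at 6 semitones (a half step narrower than perfect) the quality is diminished.

diminished fifth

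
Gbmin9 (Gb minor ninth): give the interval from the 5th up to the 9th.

perfect 5th

Spelling the chord: Gb, Bbb, Db, Fb, Ab.
The 5th is Db and the 9th is Ab.
Counting 5 letters and 7 half steps from Db gives a perfect fifth.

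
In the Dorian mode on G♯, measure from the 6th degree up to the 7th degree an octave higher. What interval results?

Spelling the Dorian mode on G♯: G♯ A♯ B C♯ D♯ E♯ F♯.
The 6th degree is E♯ and the 7th degree (up an octave) is F♯.
E♯ up to F♯ is 13 semitones, a half step narrower than a major ninth, so the interval is minor.

m9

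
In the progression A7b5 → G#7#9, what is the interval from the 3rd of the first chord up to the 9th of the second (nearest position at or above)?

augmented 6th

A7b5 has C# as its 3rd, and G#7#9 has A## as its 9th.
From C# to A##: 10 semitones over a sixth = augmented.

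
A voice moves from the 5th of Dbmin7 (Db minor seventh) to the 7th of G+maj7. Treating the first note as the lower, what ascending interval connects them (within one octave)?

Dbmin7 (Db minor seventh) has Ab as its 5th, and G+maj7 has F# as its 7th.
From Ab to F#: 10 semitones over a sixth = augmented.

A6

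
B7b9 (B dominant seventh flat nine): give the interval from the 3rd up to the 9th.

diminished 7th

The chord tones of B dominant seventh flat nine are B–D♯–F♯–A–C.
So we need the interval from D♯ up to C.
7 letter names make it a seventh; at 9 semitones (a whole step narrower than major) the quality is diminished.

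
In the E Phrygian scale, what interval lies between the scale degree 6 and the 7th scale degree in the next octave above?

The scale runs E F G A B C D.
The scale degree 6 is C and the 7th degree (up an octave) is D.
Counting 9 letters and 14 half steps from C gives a major ninth.

major ninth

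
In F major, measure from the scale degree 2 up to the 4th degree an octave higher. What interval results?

minor 10th

F major: F G A Bb C D E.
The scale degree 2 is G and the 4th degree (up an octave) is Bb.
From G to Bb: 15 semitones over a tenth = minor.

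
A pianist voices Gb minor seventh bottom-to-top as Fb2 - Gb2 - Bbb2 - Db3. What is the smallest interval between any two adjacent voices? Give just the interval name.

major second

Adjacent intervals: Fb2→Gb2 = major second; Gb2→Bbb2 = minor third; Bbb2→Db3 = major third.
The smallest is Fb2 to Gb2, a major second (2 semitones).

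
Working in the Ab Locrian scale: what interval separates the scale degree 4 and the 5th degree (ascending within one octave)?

Spelling the Ab Locrian scale: Ab Bbb Cb Db Ebb Fb Gb.
So we need the interval from Db up to Ebb.
Db up to Ebb is 1 semitone, a half step narrower than a major second, so the interval is minor.

m2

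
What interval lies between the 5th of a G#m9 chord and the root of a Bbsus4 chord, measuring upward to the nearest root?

diminished 6th

The 5th of G#m9 is D#; the root of Bbsus4 is Bb.
From D# to Bb: 7 semitones over a sixth = diminished.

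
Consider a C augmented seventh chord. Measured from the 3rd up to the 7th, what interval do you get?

diminished 5th

Spelling the chord: C, E, G♯, B♭.
The 3rd is E and the 7th is B♭.
5 letter names make it a fifth; at 6 semitones (a half step narrower than perfect) the quality is diminished.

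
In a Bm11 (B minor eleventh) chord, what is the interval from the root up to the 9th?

Spelling the chord: B–D–F#–A–C#–E.
The root is B and the 9th is C#.
Counting 9 letters and 14 half steps from B gives a major ninth.

major 9th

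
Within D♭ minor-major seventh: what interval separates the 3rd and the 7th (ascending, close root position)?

D♭ minor-major seventh is spelled D♭ F♭ A♭ C.
So we need the interval from F♭ up to C.
From F♭ to C: 8 semitones over a fifth = augmented.

augmented fifth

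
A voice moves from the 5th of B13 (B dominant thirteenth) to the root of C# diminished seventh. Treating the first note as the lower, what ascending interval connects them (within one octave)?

B13 (B dominant thirteenth) has F# as its 5th, and C# diminished seventh has C# as its root.
From F# to C# is 7 semitones, exactly the perfect fifth.

P5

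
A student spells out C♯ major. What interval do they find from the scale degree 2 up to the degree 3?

C♯ major: C♯ D♯ E♯ F♯ G♯ A♯ B♯.
The scale degree 2 is D♯ and the scale degree 3 is E♯.
D♯ up to E♯ spans 2 letter names and 2 semitones — a major second.

major 2nd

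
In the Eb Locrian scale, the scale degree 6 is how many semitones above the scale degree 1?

The scale is Eb Fb Gb Ab Bbb Cb Db.
Eb up to Cb is a minor sixth — 8 semitones.

8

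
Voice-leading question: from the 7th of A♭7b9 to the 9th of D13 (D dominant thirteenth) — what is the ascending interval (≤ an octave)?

The 7th of A♭7b9 is G♭; the 9th of D13 (D dominant thirteenth) is E.
From G♭ to E: 10 semitones over a sixth = augmented.

augmented sixth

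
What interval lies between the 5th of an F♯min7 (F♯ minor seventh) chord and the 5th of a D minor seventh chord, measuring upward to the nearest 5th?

m6

F♯min7 (F♯ minor seventh) has C♯ as its 5th, and D minor seventh has A as its 5th.
6 letter names make it a sixth; at 8 semitones (a half step narrower than major) the quality is minor.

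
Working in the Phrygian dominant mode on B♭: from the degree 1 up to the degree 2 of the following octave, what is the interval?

minor ninth

The scale runs B♭ C♭ D E♭ F G♭ A♭.
So we need the interval from B♭ up to C♭.
B♭ up to C♭ is 13 semitones, a half step narrower than a major ninth, so the interval is minor.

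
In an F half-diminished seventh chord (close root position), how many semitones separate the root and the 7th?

Fm7b5 (F half-diminished seventh) is spelled F, Ab, Cb, Eb.
F to Eb is a minor seventh: 10 semitones.

10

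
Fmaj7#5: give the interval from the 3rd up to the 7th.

The chord tones of F+maj7 are F, A, C#, E.
So we need the interval from A up to E.
Counting 5 letters and 7 half steps from A gives a perfect fifth.

P5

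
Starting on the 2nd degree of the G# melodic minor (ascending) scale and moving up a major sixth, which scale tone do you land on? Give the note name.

F##

The scale is G# A# B C# D# E# F##.
The 2nd degree is A#; a major sixth above that is F## — scale degree 7.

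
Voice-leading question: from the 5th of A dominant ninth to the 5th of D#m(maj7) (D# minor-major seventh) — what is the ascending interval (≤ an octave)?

augmented 4th

A dominant ninth has E as its 5th, and D#m(maj7) (D# minor-major seventh) has A# as its 5th.
From E to A#: 6 semitones over a fourth = augmented.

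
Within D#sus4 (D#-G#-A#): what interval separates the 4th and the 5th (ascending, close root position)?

That puts G# below A#.
From G# to A# is 2 semitones, exactly the major second.

major second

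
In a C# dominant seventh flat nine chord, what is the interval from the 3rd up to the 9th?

diminished seventh

Spelling the chord: C# E# G# B D.
That puts E# below D.
From E# to D: 9 semitones over a seventh = diminished.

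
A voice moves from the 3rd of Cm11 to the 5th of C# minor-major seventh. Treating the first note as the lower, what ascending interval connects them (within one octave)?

augmented third

The 3rd of Cm11 is Eb; the 5th of C# minor-major seventh is G#.
3 letter names make it a third; at 5 semitones (a half step wider than major) the quality is augmented.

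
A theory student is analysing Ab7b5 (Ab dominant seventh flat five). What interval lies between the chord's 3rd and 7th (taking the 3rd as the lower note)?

diminished fifth

The chord tones of Ab7b5 are Ab, C, Ebb, Gb.
That puts C below Gb.
5 letter names make it a fifth; at 6 semitones (a half step narrower than perfect) the quality is diminished.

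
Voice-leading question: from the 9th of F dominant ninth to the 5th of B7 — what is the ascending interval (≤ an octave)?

The 9th of F dominant ninth is G; the 5th of B7 is F#.
From G to F# is 11 semitones, exactly the major seventh.

M7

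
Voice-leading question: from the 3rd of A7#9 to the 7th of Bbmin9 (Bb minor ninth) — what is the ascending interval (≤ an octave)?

d6

The 3rd of A7#9 is C#; the 7th of Bbmin9 (Bb minor ninth) is Ab.
C# up to Ab is 7 semitones, a whole step narrower than a major sixth, so the interval is diminished.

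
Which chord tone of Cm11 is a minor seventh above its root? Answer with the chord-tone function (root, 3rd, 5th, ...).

7th

The chord tones of C minor eleventh are C Eb G Bb D F.
The root is C. A minor seventh above C is Bb.
Bb is the chord's 7th.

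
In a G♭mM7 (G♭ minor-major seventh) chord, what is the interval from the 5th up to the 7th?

major third

Spelling the chord: G♭-B𝄫-D♭-F.
So we need the interval from D♭ up to F.
D♭ up to F spans 3 letter names and 4 semitones — a major third.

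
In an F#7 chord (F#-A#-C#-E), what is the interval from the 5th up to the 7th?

minor third

So we need the interval from C# up to E.
From C# to E: 3 semitones over a third = minor.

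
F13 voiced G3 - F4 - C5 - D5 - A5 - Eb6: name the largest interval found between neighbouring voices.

Adjacent intervals: G3→F4 = minor seventh; F4→C5 = perfect fifth; C5→D5 = major second; D5→A5 = perfect fifth; A5→Eb6 = diminished fifth.
The largest is G3 to F4, a minor seventh (10 semitones).

minor seventh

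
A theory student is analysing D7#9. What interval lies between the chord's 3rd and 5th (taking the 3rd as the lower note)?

Spelling the chord: D–F#–A–C–E#.
3rd = F#; 5th = A.
F# up to A is 3 semitones, a half step narrower than a major third, so the interval is minor.

minor third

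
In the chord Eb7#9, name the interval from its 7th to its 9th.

A3

Eb7#9 is spelled Eb G Bb Db F#.
So we need the interval from Db up to F#.
3 letter names make it a third; at 5 semitones (a half step wider than major) the quality is augmented.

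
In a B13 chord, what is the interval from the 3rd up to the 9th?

minor 7th

Spelling the chord: B–D#–F#–A–C#–G#.
So we need the interval from D# up to C#.
D# up to C# is 10 semitones, a half step narrower than a major seventh, so the interval is minor.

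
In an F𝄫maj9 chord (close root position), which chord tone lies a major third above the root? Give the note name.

Abb

F𝄫 major ninth: F𝄫–A𝄫–C𝄫–E𝄫–G𝄫.
The root is F𝄫. A major third above F𝄫 is A𝄫.
A𝄫 is the chord's 3rd.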